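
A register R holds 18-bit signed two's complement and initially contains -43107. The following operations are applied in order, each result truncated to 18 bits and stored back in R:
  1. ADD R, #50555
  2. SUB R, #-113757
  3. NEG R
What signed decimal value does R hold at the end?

-121205

Start: R = -43107 = 110101011110011101.
R = -43107 + 50555 = 7448 = 000001110100011000
R = 7448 − (-113757) = 121205 = 011101100101110101
R = −(121205) = -121205 = 100010011010001011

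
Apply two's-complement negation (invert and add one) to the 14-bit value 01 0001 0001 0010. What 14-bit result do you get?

Invert: 10111011101101. Add 1: 10111011101110.

10111011101110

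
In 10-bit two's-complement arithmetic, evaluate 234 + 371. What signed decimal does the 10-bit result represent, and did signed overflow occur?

-419; overflow

234 → 0011101010
371 → 0101110011
  0011101010
+ 0101110011
= 1001011101
Result 1001011101: MSB = 1 → 605 − 1024 = -419.
Both addends are non-negative but the stored result is negative: signed overflow. The true value 234 + 371 = 605 lies outside [-512, 511].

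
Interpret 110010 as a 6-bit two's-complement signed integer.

-14

MSB is 1, so the value is negative.
Unsigned reading: 50. Subtract 2^6 = 64: 50 − 64 = -14.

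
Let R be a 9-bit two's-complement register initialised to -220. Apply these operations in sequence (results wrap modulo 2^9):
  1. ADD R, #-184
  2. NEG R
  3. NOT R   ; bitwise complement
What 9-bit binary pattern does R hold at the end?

Start: R = -220 = 100100100.
R = -220 + (-184) = -404; wraps to 108 = 001101100
R = −(108) = -108 = 110010100
R = NOT 110010100 = 001101011 = 107

001101011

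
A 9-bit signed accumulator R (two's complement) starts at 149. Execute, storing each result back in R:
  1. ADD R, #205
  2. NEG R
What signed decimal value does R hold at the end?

Start: R = 149 = 010010101.
R = 149 + 205 = 354; wraps to -158 = 101100010
R = −(-158) = 158 = 010011110

158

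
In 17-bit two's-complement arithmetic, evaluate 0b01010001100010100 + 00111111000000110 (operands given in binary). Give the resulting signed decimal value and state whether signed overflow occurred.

0b01010001100010100 → 01010001100010100 = 41748 (signed)
00111111000000110 = 32262 (signed)
  01010001100010100
+ 00111111000000110
= 10010000100011010
Result 10010000100011010: MSB = 1 → 74010 − 131072 = -57062.
Both addends are non-negative but the stored result is negative: signed overflow. The true value 41748 + 32262 = 74010 lies outside [-65536, 65535].

-57062; overflow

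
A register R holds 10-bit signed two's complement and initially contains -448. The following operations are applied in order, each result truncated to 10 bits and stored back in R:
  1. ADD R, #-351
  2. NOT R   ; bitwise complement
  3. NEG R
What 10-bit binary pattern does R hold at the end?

Start: R = -448 = 1001000000.
R = -448 + (-351) = -799; wraps to 225 = 0011100001
R = NOT 0011100001 = 1100011110 = -226
R = −(-226) = 226 = 0011100010

0011100010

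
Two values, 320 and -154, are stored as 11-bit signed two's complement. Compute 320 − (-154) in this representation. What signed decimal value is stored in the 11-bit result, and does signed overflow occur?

320 → 00101000000
-154 → 11101100110
Subtract via negate-and-add: invert 11101100110 + 1 = 00010011010 (i.e. 154).
  00101000000
+ 00010011010
= 00111011010
Result 00111011010: MSB = 0 → value 474.
Both addends (after negating the subtrahend) are non-negative and so is the stored result: no signed overflow.

474; no overflow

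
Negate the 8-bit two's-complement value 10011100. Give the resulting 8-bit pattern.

01100100

Invert: 01100011. Add 1: 01100100.
Check: 10011100 = -100, 01100100 = 100.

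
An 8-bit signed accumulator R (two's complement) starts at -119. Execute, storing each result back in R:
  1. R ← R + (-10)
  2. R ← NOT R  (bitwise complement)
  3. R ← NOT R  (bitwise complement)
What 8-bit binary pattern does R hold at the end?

01111111

Start: R = -119 = 10001001.
R = -119 + (-10) = -129; wraps to 127 = 01111111
R = NOT 01111111 = 10000000 = -128
R = NOT 10000000 = 01111111 = 127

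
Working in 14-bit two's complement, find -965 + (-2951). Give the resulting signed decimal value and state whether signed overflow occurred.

-3916; no overflow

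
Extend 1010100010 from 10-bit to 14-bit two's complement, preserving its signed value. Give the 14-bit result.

11111010100010

MSB of 1010100010 is 1; replicate it into the new high bits.
1111|1010100010 → 11111010100010 (still -350).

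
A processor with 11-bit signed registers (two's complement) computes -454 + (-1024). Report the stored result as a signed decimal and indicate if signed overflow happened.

570; overflow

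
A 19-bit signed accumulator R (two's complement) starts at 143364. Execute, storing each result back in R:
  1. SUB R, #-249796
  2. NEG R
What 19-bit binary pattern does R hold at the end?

Start: R = 143364 = 0100011000000000100.
R = 143364 − (-249796) = 393160; wraps to -131128 = 1011111111111001000
R = −(-131128) = 131128 = 0100000000000111000

0100000000000111000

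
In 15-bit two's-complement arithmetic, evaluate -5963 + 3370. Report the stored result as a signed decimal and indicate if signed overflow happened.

-5963 → 110100010110101
3370 → 000110100101010
  110100010110101
+ 000110100101010
= 111010111011111
Result 111010111011111: MSB = 1 → 30175 − 32768 = -2593.
Addends have opposite signs, so signed overflow cannot occur.

-2593; no overflow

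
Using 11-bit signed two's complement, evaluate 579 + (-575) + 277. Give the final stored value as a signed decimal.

281

579 + (-575) = 4 (00000000100)
4 + 277 = 281 (00100011001)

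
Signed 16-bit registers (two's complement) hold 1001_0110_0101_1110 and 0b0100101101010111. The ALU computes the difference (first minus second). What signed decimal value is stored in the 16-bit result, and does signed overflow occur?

1001_0110_0101_1110 → 1001011001011110 = -27042 (signed)
0b0100101101010111 → 0100101101010111 = 19287 (signed)
Subtract via negate-and-add: invert 0100101101010111 + 1 = 1011010010101001 (i.e. -19287).
  1001011001011110
+ 1011010010101001
= 0100101100000111  (discard carry-out 1)
Result 0100101100000111: MSB = 0 → value 19207.
Both addends (after negating the subtrahend) are negative but the stored result is non-negative: signed overflow. The true value -27042 − 19287 = -46329 lies outside [-32768, 32767].

19207; overflow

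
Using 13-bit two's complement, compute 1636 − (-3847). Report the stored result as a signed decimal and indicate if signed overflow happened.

1636 → 0011001100100
-3847 → 1000011111001
Subtract via negate-and-add: invert 1000011111001 + 1 = 0111100000111 (i.e. 3847).
  0011001100100
+ 0111100000111
= 1010101101011
Result 1010101101011: MSB = 1 → 5483 − 8192 = -2709.
Both addends (after negating the subtrahend) are non-negative but the stored result is negative: signed overflow. The true value 1636 − (-3847) = 5483 lies outside [-4096, 4095].

-2709; overflow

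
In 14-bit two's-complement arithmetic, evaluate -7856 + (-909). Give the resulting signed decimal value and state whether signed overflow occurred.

7619; overflow

-7856 → 10000101010000
-909 → 11110001110011
  10000101010000
+ 11110001110011
= 01110111000011  (discard carry-out 1)
Result 01110111000011: MSB = 0 → value 7619.
Both addends are negative but the stored result is non-negative: signed overflow. The true value -7856 + (-909) = -8765 lies outside [-8192, 8191].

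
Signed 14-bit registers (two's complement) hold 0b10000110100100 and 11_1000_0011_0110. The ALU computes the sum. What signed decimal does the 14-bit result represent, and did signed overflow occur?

6618; overflow

0b10000110100100 → 10000110100100 = -7772 (signed)
11_1000_0011_0110 → 11100000110110 = -1994 (signed)
  10000110100100
+ 11100000110110
= 01100111011010  (discard carry-out 1)
Result 01100111011010: MSB = 0 → value 6618.
Both addends are negative but the stored result is non-negative: signed overflow. The true value -7772 + (-1994) = -9766 lies outside [-8192, 8191].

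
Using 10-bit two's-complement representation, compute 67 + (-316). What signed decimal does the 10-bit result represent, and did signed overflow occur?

-249; no overflow

67 → 0001000011
-316 → 1011000100
  0001000011
+ 1011000100
= 1100000111
Result 1100000111: MSB = 1 → 775 − 1024 = -249.
Addends have opposite signs, so signed overflow cannot occur.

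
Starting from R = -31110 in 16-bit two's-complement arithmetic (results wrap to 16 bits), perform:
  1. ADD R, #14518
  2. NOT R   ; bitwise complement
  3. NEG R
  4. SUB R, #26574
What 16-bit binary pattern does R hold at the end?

Start: R = -31110 = 1000011001111010.
R = -31110 + 14518 = -16592 = 1011111100110000
R = NOT 1011111100110000 = 0100000011001111 = 16591
R = −(16591) = -16591 = 1011111100110001
R = -16591 − 26574 = -43165; wraps to 22371 = 0101011101100011

0101011101100011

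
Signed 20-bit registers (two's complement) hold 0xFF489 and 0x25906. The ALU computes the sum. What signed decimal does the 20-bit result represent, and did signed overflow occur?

150927; no overflow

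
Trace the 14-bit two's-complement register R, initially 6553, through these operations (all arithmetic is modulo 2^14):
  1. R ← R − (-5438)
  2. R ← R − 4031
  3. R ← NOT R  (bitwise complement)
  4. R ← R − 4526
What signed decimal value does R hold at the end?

Start: R = 6553 = 01100110011001.
R = 6553 − (-5438) = 11991; wraps to -4393 = 10111011010111
R = -4393 − 4031 = -8424; wraps to 7960 = 01111100011000
R = NOT 01111100011000 = 10000011100111 = -7961
R = -7961 − 4526 = -12487; wraps to 3897 = 00111100111001

3897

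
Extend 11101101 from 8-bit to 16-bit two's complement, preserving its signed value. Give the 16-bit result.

MSB of 11101101 is 1; replicate it into the new high bits.
11111111|11101101 → 1111111111101101 (still -19).

1111111111101101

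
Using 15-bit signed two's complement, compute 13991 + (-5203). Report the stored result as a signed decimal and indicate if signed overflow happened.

8788; no overflow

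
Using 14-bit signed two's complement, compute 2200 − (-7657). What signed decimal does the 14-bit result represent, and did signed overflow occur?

2200 → 00100010011000
-7657 → 10001000010111
Subtract via negate-and-add: invert 10001000010111 + 1 = 01110111101001 (i.e. 7657).
  00100010011000
+ 01110111101001
= 10011010000001
Result 10011010000001: MSB = 1 → 9857 − 16384 = -6527.
Both addends (after negating the subtrahend) are non-negative but the stored result is negative: signed overflow. The true value 2200 − (-7657) = 9857 lies outside [-8192, 8191].

-6527; overflow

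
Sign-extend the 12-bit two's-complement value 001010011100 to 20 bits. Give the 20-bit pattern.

00000000001010011100

MSB of 001010011100 is 0; replicate it into the new high bits.
00000000|001010011100 → 00000000001010011100 (still 668).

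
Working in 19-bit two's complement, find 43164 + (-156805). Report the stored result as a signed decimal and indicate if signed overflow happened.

43164 → 0001010100010011100
-156805 → 1011001101101111011
  0001010100010011100
+ 1011001101101111011
= 1100100010000010111
Result 1100100010000010111: MSB = 1 → 410647 − 524288 = -113641.
Addends have opposite signs, so signed overflow cannot occur.

-113641; no overflow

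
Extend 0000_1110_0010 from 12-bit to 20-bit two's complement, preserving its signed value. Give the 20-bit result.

MSB of 000011100010 is 0; replicate it into the new high bits.
00000000|000011100010 → 00000000000011100010 (still 226).

00000000000011100010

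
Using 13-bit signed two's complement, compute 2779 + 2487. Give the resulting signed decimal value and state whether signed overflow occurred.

-2926; overflow

2779 → 0101011011011
2487 → 0100110110111
  0101011011011
+ 0100110110111
= 1010010010010
Result 1010010010010: MSB = 1 → 5266 − 8192 = -2926.
Both addends are non-negative but the stored result is negative: signed overflow. The true value 2779 + 2487 = 5266 lies outside [-4096, 4095].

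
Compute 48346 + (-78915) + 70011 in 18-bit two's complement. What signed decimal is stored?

39442

48346 + (-78915) = -30569 (111000100010010111)
-30569 + 70011 = 39442 (001001101000010010)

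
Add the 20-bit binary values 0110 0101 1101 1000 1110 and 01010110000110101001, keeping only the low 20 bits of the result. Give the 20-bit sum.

10111011111100110111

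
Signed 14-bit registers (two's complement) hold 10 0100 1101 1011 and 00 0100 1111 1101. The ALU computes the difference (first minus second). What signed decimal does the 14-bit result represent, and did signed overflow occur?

10 0100 1101 1011 → 10010011011011 = -6949 (signed)
00 0100 1111 1101 → 00010011111101 = 1277 (signed)
Subtract via negate-and-add: invert 00010011111101 + 1 = 11101100000011 (i.e. -1277).
  10010011011011
+ 11101100000011
= 01111111011110  (discard carry-out 1)
Result 01111111011110: MSB = 0 → value 8158.
Both addends (after negating the subtrahend) are negative but the stored result is non-negative: signed overflow. The true value -6949 − 1277 = -8226 lies outside [-8192, 8191].

8158; overflow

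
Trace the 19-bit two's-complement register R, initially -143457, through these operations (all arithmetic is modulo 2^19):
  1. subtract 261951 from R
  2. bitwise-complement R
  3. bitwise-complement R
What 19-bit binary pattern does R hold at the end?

0011101000001100000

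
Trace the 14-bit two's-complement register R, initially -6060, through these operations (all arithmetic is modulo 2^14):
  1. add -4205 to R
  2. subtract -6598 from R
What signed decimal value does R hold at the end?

-3667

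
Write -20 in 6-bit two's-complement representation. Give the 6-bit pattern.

|-20| = 20 = 010100 in 6 bits.
Invert the bits: 101011. Add 1: 101100.

101100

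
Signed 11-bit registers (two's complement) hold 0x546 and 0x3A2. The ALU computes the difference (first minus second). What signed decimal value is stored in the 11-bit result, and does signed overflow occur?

420; overflow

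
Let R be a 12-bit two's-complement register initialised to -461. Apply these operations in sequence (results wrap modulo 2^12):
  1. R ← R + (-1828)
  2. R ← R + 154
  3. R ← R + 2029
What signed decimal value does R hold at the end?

-106

Start: R = -461 = 111000110011.
R = -461 + (-1828) = -2289; wraps to 1807 = 011100001111
R = 1807 + 154 = 1961 = 011110101001
R = 1961 + 2029 = 3990; wraps to -106 = 111110010110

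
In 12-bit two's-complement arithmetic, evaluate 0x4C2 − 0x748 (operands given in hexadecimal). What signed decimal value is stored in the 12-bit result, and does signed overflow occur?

-646; no overflow

0x4C2 = 010011000010 = 1218 (signed)
0x748 = 011101001000 = 1864 (signed)
Subtract via negate-and-add: invert 011101001000 + 1 = 100010111000 (i.e. -1864).
  010011000010
+ 100010111000
= 110101111010
Result 110101111010: MSB = 1 → 3450 − 4096 = -646.
Addends (after negating the subtrahend) have opposite signs, so signed overflow cannot occur.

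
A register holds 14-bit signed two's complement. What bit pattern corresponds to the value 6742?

01101001010110

6742 is non-negative, so write it directly in 14 bits: 01101001010110.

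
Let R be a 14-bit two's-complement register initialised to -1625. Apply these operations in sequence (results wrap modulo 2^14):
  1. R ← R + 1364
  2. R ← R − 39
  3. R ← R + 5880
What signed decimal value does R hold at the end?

Start: R = -1625 = 11100110100111.
R = -1625 + 1364 = -261 = 11111011111011
R = -261 − 39 = -300 = 11111011010100
R = -300 + 5880 = 5580 = 01010111001100

5580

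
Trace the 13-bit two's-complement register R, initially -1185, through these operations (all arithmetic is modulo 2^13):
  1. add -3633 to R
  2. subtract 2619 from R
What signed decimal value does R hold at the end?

755

Start: R = -1185 = 1101101011111.
R = -1185 + (-3633) = -4818; wraps to 3374 = 0110100101110
R = 3374 − 2619 = 755 = 0001011110011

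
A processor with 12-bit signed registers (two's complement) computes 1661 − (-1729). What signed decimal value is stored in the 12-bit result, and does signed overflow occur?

-706; overflow

1661 → 011001111101
-1729 → 100100111111
Subtract via negate-and-add: invert 100100111111 + 1 = 011011000001 (i.e. 1729).
  011001111101
+ 011011000001
= 110100111110
Result 110100111110: MSB = 1 → 3390 − 4096 = -706.
Both addends (after negating the subtrahend) are non-negative but the stored result is negative: signed overflow. The true value 1661 − (-1729) = 3390 lies outside [-2048, 2047].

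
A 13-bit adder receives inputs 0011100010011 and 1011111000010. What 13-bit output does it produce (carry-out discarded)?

1111011010101

  0011100010011
+ 1011111000010
= 1111011010101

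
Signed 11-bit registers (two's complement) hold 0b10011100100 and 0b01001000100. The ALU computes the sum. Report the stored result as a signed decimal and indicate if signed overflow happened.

0b10011100100 → 10011100100 = -796 (signed)
0b01001000100 → 01001000100 = 580 (signed)
  10011100100
+ 01001000100
= 11100101000
Result 11100101000: MSB = 1 → 1832 − 2048 = -216.
Addends have opposite signs, so signed overflow cannot occur.

-216; no overflow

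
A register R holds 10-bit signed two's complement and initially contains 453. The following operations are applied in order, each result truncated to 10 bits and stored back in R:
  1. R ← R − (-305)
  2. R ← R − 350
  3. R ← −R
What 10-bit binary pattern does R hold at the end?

1001101000

Start: R = 453 = 0111000101.
R = 453 − (-305) = 758; wraps to -266 = 1011110110
R = -266 − 350 = -616; wraps to 408 = 0110011000
R = −(408) = -408 = 1001101000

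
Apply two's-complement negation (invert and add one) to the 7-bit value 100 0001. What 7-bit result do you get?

0111111

Invert: 0111110. Add 1: 0111111.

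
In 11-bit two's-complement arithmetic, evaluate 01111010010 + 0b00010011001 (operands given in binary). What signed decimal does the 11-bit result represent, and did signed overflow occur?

-917; overflow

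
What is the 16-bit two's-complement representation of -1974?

|-1974| = 1974 = 0000011110110110 in 16 bits.
Invert the bits: 1111100001001001. Add 1: 1111100001001010.
Check: 1111100001001010 reads as 63562 − 65536 = -1974.

1111100001001010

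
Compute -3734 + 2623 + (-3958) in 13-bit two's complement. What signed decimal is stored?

-3734 + 2623 = -1111 (1101110101001)
-1111 + (-3958) = -5069 → wraps to 3123 (0110000110011)

3123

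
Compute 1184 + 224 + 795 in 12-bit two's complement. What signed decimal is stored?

-1893

1184 + 224 = 1408 (010110000000)
1408 + 795 = 2203 → wraps to -1893 (100010011011)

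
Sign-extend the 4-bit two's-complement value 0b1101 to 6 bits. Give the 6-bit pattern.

MSB of 1101 is 1; replicate it into the new high bits.
11|1101 → 111101 (still -3).

111101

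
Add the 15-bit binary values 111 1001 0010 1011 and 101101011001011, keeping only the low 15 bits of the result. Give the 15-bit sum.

  111100100101011
+ 101101011001011
= 101001111110110  (discard carry-out 1)

101001111110110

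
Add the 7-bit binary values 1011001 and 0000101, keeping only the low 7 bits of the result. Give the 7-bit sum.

  1011001
+ 0000101
= 1011110

1011110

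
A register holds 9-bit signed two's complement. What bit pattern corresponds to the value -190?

|-190| = 190 = 010111110 in 9 bits.
Invert the bits: 101000001. Add 1: 101000010.

101000010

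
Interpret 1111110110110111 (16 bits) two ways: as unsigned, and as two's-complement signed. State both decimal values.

Unsigned: 1111110110110111 = 64951.
Signed: MSB=1 → 64951 − 65536 = -585.

unsigned = 64951, signed = -585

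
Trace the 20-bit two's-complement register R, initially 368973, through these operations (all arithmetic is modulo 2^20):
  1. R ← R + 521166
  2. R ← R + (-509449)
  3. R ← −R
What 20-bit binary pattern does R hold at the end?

10100011000011101110

Start: R = 368973 = 01011010000101001101.
R = 368973 + 521166 = 890139; wraps to -158437 = 11011001010100011011
R = -158437 + (-509449) = -667886; wraps to 380690 = 01011100111100010010
R = −(380690) = -380690 = 10100011000011101110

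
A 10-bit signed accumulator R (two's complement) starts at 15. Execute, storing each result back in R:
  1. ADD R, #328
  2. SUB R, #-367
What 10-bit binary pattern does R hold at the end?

1011000110

Start: R = 15 = 0000001111.
R = 15 + 328 = 343 = 0101010111
R = 343 − (-367) = 710; wraps to -314 = 1011000110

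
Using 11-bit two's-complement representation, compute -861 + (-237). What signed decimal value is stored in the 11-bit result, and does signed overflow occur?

-861 → 10010100011
-237 → 11100010011
  10010100011
+ 11100010011
= 01110110110  (discard carry-out 1)
Result 01110110110: MSB = 0 → value 950.
Both addends are negative but the stored result is non-negative: signed overflow. The true value -861 + (-237) = -1098 lies outside [-1024, 1023].

950; overflow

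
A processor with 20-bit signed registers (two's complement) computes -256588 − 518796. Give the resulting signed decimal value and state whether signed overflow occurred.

273192; overflow

-256588 → 11000001010110110100
518796 → 01111110101010001100
Subtract via negate-and-add: invert 01111110101010001100 + 1 = 10000001010101110100 (i.e. -518796).
  11000001010110110100
+ 10000001010101110100
= 01000010101100101000  (discard carry-out 1)
Result 01000010101100101000: MSB = 0 → value 273192.
Both addends (after negating the subtrahend) are negative but the stored result is non-negative: signed overflow. The true value -256588 − 518796 = -775384 lies outside [-524288, 524287].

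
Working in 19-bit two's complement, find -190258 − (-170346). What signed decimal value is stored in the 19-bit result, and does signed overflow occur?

-190258 → 1010001100011001110
-170346 → 1010110011010010110
Subtract via negate-and-add: invert 1010110011010010110 + 1 = 0101001100101101010 (i.e. 170346).
  1010001100011001110
+ 0101001100101101010
= 1111011001000111000
Result 1111011001000111000: MSB = 1 → 504376 − 524288 = -19912.
Addends (after negating the subtrahend) have opposite signs, so signed overflow cannot occur.

-19912; no overflow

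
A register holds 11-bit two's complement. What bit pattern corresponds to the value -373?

|-373| = 373 = 00101110101 in 11 bits.
Invert the bits: 11010001010. Add 1: 11010001011.

11010001011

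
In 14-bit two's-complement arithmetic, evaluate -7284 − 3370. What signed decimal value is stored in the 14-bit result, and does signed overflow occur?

-7284 → 10001110001100
3370 → 00110100101010
Subtract via negate-and-add: invert 00110100101010 + 1 = 11001011010110 (i.e. -3370).
  10001110001100
+ 11001011010110
= 01011001100010  (discard carry-out 1)
Result 01011001100010: MSB = 0 → value 5730.
Both addends (after negating the subtrahend) are negative but the stored result is non-negative: signed overflow. The true value -7284 − 3370 = -10654 lies outside [-8192, 8191].

5730; overflow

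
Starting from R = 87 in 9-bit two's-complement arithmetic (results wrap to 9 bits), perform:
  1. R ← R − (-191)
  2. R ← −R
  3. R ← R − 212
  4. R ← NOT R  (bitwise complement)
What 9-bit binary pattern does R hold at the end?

Start: R = 87 = 001010111.
R = 87 − (-191) = 278; wraps to -234 = 100010110
R = −(-234) = 234 = 011101010
R = 234 − 212 = 22 = 000010110
R = NOT 000010110 = 111101001 = -23

111101001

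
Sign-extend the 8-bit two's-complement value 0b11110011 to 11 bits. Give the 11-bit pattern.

MSB of 11110011 is 1; replicate it into the new high bits.
111|11110011 → 11111110011 (still -13).

11111110011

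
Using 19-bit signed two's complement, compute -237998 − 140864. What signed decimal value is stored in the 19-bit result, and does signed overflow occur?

-237998 → 1000101111001010010
140864 → 0100010011001000000
Subtract via negate-and-add: invert 0100010011001000000 + 1 = 1011101100111000000 (i.e. -140864).
  1000101111001010010
+ 1011101100111000000
= 0100011100000010010  (discard carry-out 1)
Result 0100011100000010010: MSB = 0 → value 145426.
Both addends (after negating the subtrahend) are negative but the stored result is non-negative: signed overflow. The true value -237998 − 140864 = -378862 lies outside [-262144, 262143].

145426; overflow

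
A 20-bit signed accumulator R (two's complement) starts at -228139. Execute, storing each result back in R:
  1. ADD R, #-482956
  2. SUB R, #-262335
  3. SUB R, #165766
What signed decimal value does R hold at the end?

Start: R = -228139 = 11001000010011010101.
R = -228139 + (-482956) = -711095; wraps to 337481 = 01010010011001001001
R = 337481 − (-262335) = 599816; wraps to -448760 = 10010010011100001000
R = -448760 − 165766 = -614526; wraps to 434050 = 01101001111110000010

434050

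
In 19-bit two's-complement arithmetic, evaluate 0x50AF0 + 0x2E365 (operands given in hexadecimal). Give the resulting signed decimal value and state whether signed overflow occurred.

-4523; no overflow

0x50AF0 = 1010000101011110000 = -193808 (signed)
0x2E365 = 0101110001101100101 = 189285 (signed)
  1010000101011110000
+ 0101110001101100101
= 1111110111001010101
Result 1111110111001010101: MSB = 1 → 519765 − 524288 = -4523.
Addends have opposite signs, so signed overflow cannot occur.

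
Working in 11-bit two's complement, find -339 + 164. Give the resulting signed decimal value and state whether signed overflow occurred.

-175; no overflow

-339 → 11010101101
164 → 00010100100
  11010101101
+ 00010100100
= 11101010001
Result 11101010001: MSB = 1 → 1873 − 2048 = -175.
Addends have opposite signs, so signed overflow cannot occur.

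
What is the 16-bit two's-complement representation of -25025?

|-25025| = 25025 = 0110000111000001 in 16 bits.
Invert the bits: 1001111000111110. Add 1: 1001111000111111.

1001111000111111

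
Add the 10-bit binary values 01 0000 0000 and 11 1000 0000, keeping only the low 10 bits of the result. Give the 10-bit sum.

0010000000

  0100000000
+ 1110000000
= 0010000000  (discard carry-out 1)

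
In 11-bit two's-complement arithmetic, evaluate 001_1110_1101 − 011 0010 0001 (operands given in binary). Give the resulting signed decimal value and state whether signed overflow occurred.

001_1110_1101 → 00111101101 = 493 (signed)
011 0010 0001 → 01100100001 = 801 (signed)
Subtract via negate-and-add: invert 01100100001 + 1 = 10011011111 (i.e. -801).
  00111101101
+ 10011011111
= 11011001100
Result 11011001100: MSB = 1 → 1740 − 2048 = -308.
Addends (after negating the subtrahend) have opposite signs, so signed overflow cannot occur.

-308; no overflow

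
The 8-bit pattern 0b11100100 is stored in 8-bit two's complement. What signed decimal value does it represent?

-28

MSB is 1, so the value is negative.
Unsigned reading: 228. Subtract 2^8 = 256: 228 − 256 = -28.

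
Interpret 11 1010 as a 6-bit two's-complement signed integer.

MSB is 1, so the value is negative.
Invert: 000101. Add 1: 000110 = 6. So the value is −6.

-6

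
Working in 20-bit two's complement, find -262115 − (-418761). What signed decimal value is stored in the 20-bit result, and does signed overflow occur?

-262115 → 11000000000000011101
-418761 → 10011001110000110111
Subtract via negate-and-add: invert 10011001110000110111 + 1 = 01100110001111001001 (i.e. 418761).
  11000000000000011101
+ 01100110001111001001
= 00100110001111100110  (discard carry-out 1)
Result 00100110001111100110: MSB = 0 → value 156646.
Addends (after negating the subtrahend) have opposite signs, so signed overflow cannot occur.

156646; no overflow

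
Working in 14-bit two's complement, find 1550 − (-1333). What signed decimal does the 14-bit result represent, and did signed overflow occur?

2883; no overflow

1550 → 00011000001110
-1333 → 11101011001011
Subtract via negate-and-add: invert 11101011001011 + 1 = 00010100110101 (i.e. 1333).
  00011000001110
+ 00010100110101
= 00101101000011
Result 00101101000011: MSB = 0 → value 2883.
Both addends (after negating the subtrahend) are non-negative and so is the stored result: no signed overflow.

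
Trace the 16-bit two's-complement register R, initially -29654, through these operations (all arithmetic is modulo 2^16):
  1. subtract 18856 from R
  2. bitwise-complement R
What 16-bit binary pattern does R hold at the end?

1011110101111101

Start: R = -29654 = 1000110000101010.
R = -29654 − 18856 = -48510; wraps to 17026 = 0100001010000010
R = NOT 0100001010000010 = 1011110101111101 = -17027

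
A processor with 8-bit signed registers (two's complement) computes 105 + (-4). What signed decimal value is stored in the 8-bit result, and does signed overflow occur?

101; no overflow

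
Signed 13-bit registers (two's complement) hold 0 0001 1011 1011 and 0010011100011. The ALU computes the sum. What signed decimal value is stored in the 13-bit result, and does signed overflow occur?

0 0001 1011 1011 → 0000110111011 = 443 (signed)
0010011100011 = 1251 (signed)
  0000110111011
+ 0010011100011
= 0011010011110
Result 0011010011110: MSB = 0 → value 1694.
Both addends are non-negative and so is the stored result: no signed overflow.

1694; no overflow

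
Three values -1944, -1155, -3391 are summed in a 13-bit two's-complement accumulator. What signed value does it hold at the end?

1702

-1944 + (-1155) = -3099 (1001111100101)
-3099 + (-3391) = -6490 → wraps to 1702 (0011010100110)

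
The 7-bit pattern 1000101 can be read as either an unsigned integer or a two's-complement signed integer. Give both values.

unsigned = 69, signed = -59

Unsigned: 1000101 = 69.
Signed: MSB=1 → 69 − 128 = -59.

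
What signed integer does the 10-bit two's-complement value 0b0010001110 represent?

142

MSB is 0, so the value is non-negative: 0010001110 = 142.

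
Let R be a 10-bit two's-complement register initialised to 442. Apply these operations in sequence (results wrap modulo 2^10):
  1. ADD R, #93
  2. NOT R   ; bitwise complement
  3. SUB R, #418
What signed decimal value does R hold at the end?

Start: R = 442 = 0110111010.
R = 442 + 93 = 535; wraps to -489 = 1000010111
R = NOT 1000010111 = 0111101000 = 488
R = 488 − 418 = 70 = 0001000110

70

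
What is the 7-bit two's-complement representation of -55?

|-55| = 55 = 0110111 in 7 bits.
Invert the bits: 1001000. Add 1: 1001001.
Check: 1001001 reads as 73 − 128 = -55.

1001001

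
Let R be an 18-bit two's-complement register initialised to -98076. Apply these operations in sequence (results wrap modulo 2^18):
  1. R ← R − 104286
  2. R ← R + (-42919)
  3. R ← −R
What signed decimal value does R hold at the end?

-16863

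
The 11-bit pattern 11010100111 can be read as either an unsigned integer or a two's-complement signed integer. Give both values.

Unsigned: 11010100111 = 1703.
Signed: MSB=1 → 1703 − 2048 = -345.

unsigned = 1703, signed = -345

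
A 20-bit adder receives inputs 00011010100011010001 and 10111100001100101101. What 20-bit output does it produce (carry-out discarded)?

  00011010100011010001
+ 10111100001100101101
= 11010110101111111110

11010110101111111110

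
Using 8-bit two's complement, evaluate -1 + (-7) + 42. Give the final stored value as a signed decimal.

34

-1 + (-7) = -8 (11111000)
-8 + 42 = 34 (00100010)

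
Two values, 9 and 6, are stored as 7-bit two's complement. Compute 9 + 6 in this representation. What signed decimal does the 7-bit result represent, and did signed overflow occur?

15; no overflow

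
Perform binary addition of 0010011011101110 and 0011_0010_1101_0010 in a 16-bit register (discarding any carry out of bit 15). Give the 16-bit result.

  0010011011101110
+ 0011001011010010
= 0101100111000000

0101100111000000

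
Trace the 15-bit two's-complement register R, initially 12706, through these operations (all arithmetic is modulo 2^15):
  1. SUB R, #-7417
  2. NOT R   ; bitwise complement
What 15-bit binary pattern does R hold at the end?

011000101100100

Start: R = 12706 = 011000110100010.
R = 12706 − (-7417) = 20123; wraps to -12645 = 100111010011011
R = NOT 100111010011011 = 011000101100100 = 12644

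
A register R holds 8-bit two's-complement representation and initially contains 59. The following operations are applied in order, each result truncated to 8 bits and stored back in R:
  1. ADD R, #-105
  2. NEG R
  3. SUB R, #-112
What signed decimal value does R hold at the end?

Start: R = 59 = 00111011.
R = 59 + (-105) = -46 = 11010010
R = −(-46) = 46 = 00101110
R = 46 − (-112) = 158; wraps to -98 = 10011110

-98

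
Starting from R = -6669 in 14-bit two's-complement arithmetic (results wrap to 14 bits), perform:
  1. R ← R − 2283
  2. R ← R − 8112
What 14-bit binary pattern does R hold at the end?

11110101011000

Start: R = -6669 = 10010111110011.
R = -6669 − 2283 = -8952; wraps to 7432 = 01110100001000
R = 7432 − 8112 = -680 = 11110101011000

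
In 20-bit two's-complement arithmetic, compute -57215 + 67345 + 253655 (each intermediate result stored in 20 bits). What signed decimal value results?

263785

-57215 + 67345 = 10130 (00000010011110010010)
10130 + 253655 = 263785 (01000000011001101001)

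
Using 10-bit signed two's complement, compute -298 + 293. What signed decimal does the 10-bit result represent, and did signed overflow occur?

-5; no overflow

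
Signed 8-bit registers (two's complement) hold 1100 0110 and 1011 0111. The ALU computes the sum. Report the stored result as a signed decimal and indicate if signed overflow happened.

125; overflow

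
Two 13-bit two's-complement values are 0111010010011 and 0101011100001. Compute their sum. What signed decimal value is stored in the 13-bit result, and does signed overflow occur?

-1676; overflow

0111010010011 = 3731 (signed)
0101011100001 = 2785 (signed)
  0111010010011
+ 0101011100001
= 1100101110100
Result 1100101110100: MSB = 1 → 6516 − 8192 = -1676.
Both addends are non-negative but the stored result is negative: signed overflow. The true value 3731 + 2785 = 6516 lies outside [-4096, 4095].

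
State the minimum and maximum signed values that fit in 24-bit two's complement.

Minimum: −2^23 = -8388608.
Maximum: 2^23 − 1 = 8388607.

min = -8388608, max = 8388607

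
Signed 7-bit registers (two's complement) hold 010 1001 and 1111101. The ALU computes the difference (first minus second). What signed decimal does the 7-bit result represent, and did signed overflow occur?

010 1001 → 0101001 = 41 (signed)
1111101 = -3 (signed)
Subtract via negate-and-add: invert 1111101 + 1 = 0000011 (i.e. 3).
  0101001
+ 0000011
= 0101100
Result 0101100: MSB = 0 → value 44.
Both addends (after negating the subtrahend) are non-negative and so is the stored result: no signed overflow.

44; no overflow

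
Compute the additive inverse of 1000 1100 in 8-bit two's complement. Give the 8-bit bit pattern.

Invert: 01110011. Add 1: 01110100.
Check: 10001100 = -116, 01110100 = 116.

01110100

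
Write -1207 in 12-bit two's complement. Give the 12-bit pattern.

|-1207| = 1207 = 010010110111 in 12 bits.
Invert the bits: 101101001000. Add 1: 101101001001.

101101001001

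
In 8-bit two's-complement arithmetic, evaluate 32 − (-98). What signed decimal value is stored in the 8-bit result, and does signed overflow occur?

-126; overflow

32 → 00100000
-98 → 10011110
Subtract via negate-and-add: invert 10011110 + 1 = 01100010 (i.e. 98).
  00100000
+ 01100010
= 10000010
Result 10000010: MSB = 1 → 130 − 256 = -126.
Both addends (after negating the subtrahend) are non-negative but the stored result is negative: signed overflow. The true value 32 − (-98) = 130 lies outside [-128, 127].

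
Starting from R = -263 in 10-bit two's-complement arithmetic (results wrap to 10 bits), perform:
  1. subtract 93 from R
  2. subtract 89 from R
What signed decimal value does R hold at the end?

-445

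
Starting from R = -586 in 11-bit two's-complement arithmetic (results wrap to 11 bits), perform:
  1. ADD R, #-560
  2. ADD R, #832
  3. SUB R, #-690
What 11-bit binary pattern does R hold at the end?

Start: R = -586 = 10110110110.
R = -586 + (-560) = -1146; wraps to 902 = 01110000110
R = 902 + 832 = 1734; wraps to -314 = 11011000110
R = -314 − (-690) = 376 = 00101111000

00101111000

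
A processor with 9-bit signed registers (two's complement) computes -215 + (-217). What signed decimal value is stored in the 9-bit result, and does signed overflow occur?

80; overflow

-215 → 100101001
-217 → 100100111
  100101001
+ 100100111
= 001010000  (discard carry-out 1)
Result 001010000: MSB = 0 → value 80.
Both addends are negative but the stored result is non-negative: signed overflow. The true value -215 + (-217) = -432 lies outside [-256, 255].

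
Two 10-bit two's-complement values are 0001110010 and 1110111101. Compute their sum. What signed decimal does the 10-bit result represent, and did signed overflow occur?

0001110010 = 114 (signed)
1110111101 = -67 (signed)
  0001110010
+ 1110111101
= 0000101111  (discard carry-out 1)
Result 0000101111: MSB = 0 → value 47.
Addends have opposite signs, so signed overflow cannot occur.

47; no overflow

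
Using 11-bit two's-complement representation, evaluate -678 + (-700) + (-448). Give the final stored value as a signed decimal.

222

-678 + (-700) = -1378 → wraps to 670 (01010011110)
670 + (-448) = 222 (00011011110)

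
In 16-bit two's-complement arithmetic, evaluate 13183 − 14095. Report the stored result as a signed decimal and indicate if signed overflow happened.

13183 → 0011001101111111
14095 → 0011011100001111
Subtract via negate-and-add: invert 0011011100001111 + 1 = 1100100011110001 (i.e. -14095).
  0011001101111111
+ 1100100011110001
= 1111110001110000
Result 1111110001110000: MSB = 1 → 64624 − 65536 = -912.
Addends (after negating the subtrahend) have opposite signs, so signed overflow cannot occur.

-912; no overflow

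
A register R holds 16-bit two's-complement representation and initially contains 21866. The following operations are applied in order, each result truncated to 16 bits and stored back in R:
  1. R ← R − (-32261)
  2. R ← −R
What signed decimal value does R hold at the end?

11409

Start: R = 21866 = 0101010101101010.
R = 21866 − (-32261) = 54127; wraps to -11409 = 1101001101101111
R = −(-11409) = 11409 = 0010110010010001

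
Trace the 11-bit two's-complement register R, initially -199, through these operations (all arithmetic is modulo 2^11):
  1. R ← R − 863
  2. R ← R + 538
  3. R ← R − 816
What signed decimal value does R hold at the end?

708

Start: R = -199 = 11100111001.
R = -199 − 863 = -1062; wraps to 986 = 01111011010
R = 986 + 538 = 1524; wraps to -524 = 10111110100
R = -524 − 816 = -1340; wraps to 708 = 01011000100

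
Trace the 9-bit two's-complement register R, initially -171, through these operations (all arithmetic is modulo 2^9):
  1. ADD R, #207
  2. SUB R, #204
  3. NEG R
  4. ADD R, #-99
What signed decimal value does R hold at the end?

Start: R = -171 = 101010101.
R = -171 + 207 = 36 = 000100100
R = 36 − 204 = -168 = 101011000
R = −(-168) = 168 = 010101000
R = 168 + (-99) = 69 = 001000101

69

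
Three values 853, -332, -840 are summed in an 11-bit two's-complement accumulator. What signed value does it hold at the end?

-319

853 + (-332) = 521 (01000001001)
521 + (-840) = -319 (11011000001)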